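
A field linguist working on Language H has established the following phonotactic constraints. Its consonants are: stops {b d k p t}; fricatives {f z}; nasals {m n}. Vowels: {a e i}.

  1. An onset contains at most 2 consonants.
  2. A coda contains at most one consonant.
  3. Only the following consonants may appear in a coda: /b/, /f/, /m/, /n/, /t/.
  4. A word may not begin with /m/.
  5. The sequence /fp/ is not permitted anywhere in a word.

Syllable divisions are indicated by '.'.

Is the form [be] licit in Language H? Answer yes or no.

yes

[be] — σ1 onset /b/, coda /∅/ ok → licit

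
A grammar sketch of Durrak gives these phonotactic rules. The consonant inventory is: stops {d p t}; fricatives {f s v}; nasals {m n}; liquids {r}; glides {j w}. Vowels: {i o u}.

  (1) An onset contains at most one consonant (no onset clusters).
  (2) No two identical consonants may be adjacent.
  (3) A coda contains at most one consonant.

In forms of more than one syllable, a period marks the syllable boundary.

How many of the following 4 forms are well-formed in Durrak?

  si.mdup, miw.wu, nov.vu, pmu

0

si.mdup — violates constraint 1: syllable 2 onset /md/ has 2 consonants (> 1) → ill-formed
miw.wu — violates constraint 2: adjacent identical consonants /ww/ → ill-formed
nov.vu — violates constraint 2: adjacent identical consonants /vv/ → ill-formed
pmu — violates constraint 1: syllable 1 onset /pm/ has 2 consonants (> 1) → ill-formed
No form is well-formed → 0.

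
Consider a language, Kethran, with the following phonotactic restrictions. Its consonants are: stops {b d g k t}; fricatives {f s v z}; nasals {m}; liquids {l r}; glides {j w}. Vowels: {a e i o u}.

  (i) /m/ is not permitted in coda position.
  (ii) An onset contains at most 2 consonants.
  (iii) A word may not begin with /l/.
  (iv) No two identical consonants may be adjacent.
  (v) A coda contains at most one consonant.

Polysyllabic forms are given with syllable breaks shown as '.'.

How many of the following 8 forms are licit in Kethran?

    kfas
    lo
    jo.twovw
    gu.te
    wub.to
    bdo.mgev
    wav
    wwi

kfas — σ1 onset /kf/ (2C), coda /s/ ok → licit
lo — violates constraint (iii): word begins with /l/ → illicit
jo.twovw — violates constraint (v): syllable 2 coda /vw/ has 2 consonants (> 1) → illicit
gu.te — σ1 onset /g/, coda /∅/ ok; σ2 onset /t/, coda /∅/ ok → licit
wub.to — σ1 onset /w/, coda /b/ ok; σ2 onset /t/, coda /∅/ ok → licit
bdo.mgev — σ1 onset /bd/ (2C), coda /∅/ ok; σ2 onset /mg/ (2C), coda /v/ ok → licit
wav — σ1 onset /w/, coda /v/ ok → licit
wwi — violates constraint (iv): adjacent identical consonants /ww/ → illicit
Licit: kfas, gu.te, wub.to, bdo.mgev, wav → 5.

5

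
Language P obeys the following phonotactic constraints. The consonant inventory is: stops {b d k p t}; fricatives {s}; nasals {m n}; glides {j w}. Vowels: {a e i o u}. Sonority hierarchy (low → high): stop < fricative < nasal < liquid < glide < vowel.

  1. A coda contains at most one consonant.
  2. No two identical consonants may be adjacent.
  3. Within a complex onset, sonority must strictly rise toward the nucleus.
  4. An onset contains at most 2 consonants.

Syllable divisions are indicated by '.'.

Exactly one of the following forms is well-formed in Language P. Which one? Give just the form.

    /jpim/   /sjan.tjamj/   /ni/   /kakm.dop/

/jpim/ — violates constraint 3: syllable 1 onset /jp/: /j/ (glide, 5) → /p/ (stop, 1) does not rise → ill-formed
/sjan.tjamj/ — violates constraint 1: syllable 2 coda /mj/ has 2 consonants (> 1) → ill-formed
/ni/ — σ1 onset /n/, coda /∅/ ok → well-formed
/kakm.dop/ — violates constraint 1: syllable 1 coda /km/ has 2 consonants (> 1) → ill-formed

/ni/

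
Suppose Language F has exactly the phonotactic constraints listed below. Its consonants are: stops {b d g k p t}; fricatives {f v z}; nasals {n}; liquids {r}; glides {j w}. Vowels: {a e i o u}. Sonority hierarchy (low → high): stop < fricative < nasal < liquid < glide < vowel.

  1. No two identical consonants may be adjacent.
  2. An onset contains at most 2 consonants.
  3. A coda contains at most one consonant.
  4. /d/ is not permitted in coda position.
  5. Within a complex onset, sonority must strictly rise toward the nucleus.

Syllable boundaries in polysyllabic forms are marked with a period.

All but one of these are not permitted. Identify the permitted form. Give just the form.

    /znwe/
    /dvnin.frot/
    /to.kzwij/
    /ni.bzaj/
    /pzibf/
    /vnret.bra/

/znwe/ — violates constraint 2: syllable 1 onset /znw/ has 3 consonants (> 2) → not permitted
/dvnin.frot/ — violates constraint 2: syllable 1 onset /dvn/ has 3 consonants (> 2) → not permitted
/to.kzwij/ — violates constraint 2: syllable 2 onset /kzw/ has 3 consonants (> 2) → not permitted
/ni.bzaj/ — σ1 onset /n/, coda /∅/ ok; σ2 onset /bz/ (1→2 rises), coda /j/ ok → permitted
/pzibf/ — violates constraint 3: syllable 1 coda /bf/ has 2 consonants (> 1) → not permitted
/vnret.bra/ — violates constraint 2: syllable 1 onset /vnr/ has 3 consonants (> 2) → not permitted

/ni.bzaj/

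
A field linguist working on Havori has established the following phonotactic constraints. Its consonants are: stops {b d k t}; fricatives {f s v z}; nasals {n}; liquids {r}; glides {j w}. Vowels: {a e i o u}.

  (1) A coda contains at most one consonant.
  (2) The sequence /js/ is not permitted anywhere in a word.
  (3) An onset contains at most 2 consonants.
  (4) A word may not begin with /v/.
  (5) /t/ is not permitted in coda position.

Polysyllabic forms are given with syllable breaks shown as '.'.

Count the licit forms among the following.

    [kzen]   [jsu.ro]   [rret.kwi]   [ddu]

2

[kzen] — σ1 onset /kz/ (2C), coda /n/ ok → licit
[jsu.ro] — violates constraint 2: contains banned sequence /js/ → illicit
[rret.kwi] — violates constraint 5: syllable 1 coda contains /t/ → illicit
[ddu] — σ1 onset /dd/ (2C), coda /∅/ ok → licit
Licit: [kzen], [ddu] → 2.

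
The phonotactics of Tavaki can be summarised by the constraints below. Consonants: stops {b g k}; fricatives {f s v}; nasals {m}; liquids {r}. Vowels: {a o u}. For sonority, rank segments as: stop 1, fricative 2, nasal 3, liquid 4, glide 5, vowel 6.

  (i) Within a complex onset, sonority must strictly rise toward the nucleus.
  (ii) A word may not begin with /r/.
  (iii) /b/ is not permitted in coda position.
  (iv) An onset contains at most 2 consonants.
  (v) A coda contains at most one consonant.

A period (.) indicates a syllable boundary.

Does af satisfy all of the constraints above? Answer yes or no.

yes

af — σ1 onset /∅/, coda /f/ ok → well-formed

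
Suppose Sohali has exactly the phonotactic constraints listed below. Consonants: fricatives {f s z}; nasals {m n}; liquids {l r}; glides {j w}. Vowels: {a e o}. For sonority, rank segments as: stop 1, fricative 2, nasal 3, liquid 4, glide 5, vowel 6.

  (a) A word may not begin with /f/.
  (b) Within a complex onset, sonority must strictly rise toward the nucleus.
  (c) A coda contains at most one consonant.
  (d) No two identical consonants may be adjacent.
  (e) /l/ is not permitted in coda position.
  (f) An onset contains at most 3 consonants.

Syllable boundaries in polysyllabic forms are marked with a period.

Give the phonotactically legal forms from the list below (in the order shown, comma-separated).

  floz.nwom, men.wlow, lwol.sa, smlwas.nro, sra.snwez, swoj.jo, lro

sra.snwez

floz.nwom — violates constraint (a): word begins with /f/ → phonotactically illegal
men.wlow — violates constraint (b): syllable 2 onset /wl/: /w/ (glide, 5) → /l/ (liquid, 4) does not rise → phonotactically illegal
lwol.sa — violates constraint (e): syllable 1 coda contains /l/ → phonotactically illegal
smlwas.nro — violates constraint (f): syllable 1 onset /smlw/ has 4 consonants (> 3) → phonotactically illegal
sra.snwez — σ1 onset /sr/ (2→4 rises), coda /∅/ ok; σ2 onset /snw/ (2→3→5 rises), coda /z/ ok → phonotactically legal
swoj.jo — violates constraint (d): adjacent identical consonants /jj/ → phonotactically illegal
lro — violates constraint (b): syllable 1 onset /lr/: /l/ (liquid, 4) → /r/ (liquid, 4) does not rise → phonotactically illegal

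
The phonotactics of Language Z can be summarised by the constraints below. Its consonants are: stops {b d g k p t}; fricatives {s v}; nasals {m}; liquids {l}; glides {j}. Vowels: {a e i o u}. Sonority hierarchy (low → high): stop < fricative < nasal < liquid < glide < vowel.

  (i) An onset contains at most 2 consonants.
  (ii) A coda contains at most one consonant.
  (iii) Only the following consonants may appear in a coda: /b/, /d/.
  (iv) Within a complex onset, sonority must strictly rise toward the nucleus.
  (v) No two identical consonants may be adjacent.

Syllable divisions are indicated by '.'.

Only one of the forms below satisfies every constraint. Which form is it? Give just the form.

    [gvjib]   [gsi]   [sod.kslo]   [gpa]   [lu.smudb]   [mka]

[gsi]

[gvjib] — violates constraint (i): syllable 1 onset /gvj/ has 3 consonants (> 2) → phonotactically illegal
[gsi] — σ1 onset /gs/ (1→2 rises), coda /∅/ ok → phonotactically legal
[sod.kslo] — violates constraint (i): syllable 2 onset /ksl/ has 3 consonants (> 2) → phonotactically illegal
[gpa] — violates constraint (iv): syllable 1 onset /gp/: /g/ (stop, 1) → /p/ (stop, 1) does not rise → phonotactically illegal
[lu.smudb] — violates constraint (ii): syllable 2 coda /db/ has 2 consonants (> 1) → phonotactically illegal
[mka] — violates constraint (iv): syllable 1 onset /mk/: /m/ (nasal, 3) → /k/ (stop, 1) does not rise → phonotactically illegal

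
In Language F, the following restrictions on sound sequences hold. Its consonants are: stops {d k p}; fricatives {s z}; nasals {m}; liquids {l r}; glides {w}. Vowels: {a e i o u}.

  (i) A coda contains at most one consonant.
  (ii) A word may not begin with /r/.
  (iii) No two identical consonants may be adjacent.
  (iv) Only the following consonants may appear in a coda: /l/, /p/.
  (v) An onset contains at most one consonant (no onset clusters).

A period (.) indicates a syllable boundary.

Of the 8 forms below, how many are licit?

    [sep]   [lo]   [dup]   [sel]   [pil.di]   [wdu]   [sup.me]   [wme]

6

[sep] — σ1 onset /s/, coda /p/ ok → licit
[lo] — σ1 onset /l/, coda /∅/ ok → licit
[dup] — σ1 onset /d/, coda /p/ ok → licit
[sel] — σ1 onset /s/, coda /l/ ok → licit
[pil.di] — σ1 onset /p/, coda /l/ ok; σ2 onset /d/, coda /∅/ ok → licit
[wdu] — violates constraint (v): syllable 1 onset /wd/ has 2 consonants (> 1) → illicit
[sup.me] — σ1 onset /s/, coda /p/ ok; σ2 onset /m/, coda /∅/ ok → licit
[wme] — violates constraint (v): syllable 1 onset /wm/ has 2 consonants (> 1) → illicit
Licit: [sep], [lo], [dup], [sel], [pil.di], [sup.me] → 6.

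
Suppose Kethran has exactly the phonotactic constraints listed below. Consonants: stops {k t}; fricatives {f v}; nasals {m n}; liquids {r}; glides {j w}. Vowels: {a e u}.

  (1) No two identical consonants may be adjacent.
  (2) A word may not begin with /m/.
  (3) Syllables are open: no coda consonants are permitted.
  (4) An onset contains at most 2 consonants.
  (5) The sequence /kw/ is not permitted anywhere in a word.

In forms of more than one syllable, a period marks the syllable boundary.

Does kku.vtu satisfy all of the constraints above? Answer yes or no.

no

kku.vtu — violates constraint 1: adjacent identical consonants /kk/ → phonotactically illegal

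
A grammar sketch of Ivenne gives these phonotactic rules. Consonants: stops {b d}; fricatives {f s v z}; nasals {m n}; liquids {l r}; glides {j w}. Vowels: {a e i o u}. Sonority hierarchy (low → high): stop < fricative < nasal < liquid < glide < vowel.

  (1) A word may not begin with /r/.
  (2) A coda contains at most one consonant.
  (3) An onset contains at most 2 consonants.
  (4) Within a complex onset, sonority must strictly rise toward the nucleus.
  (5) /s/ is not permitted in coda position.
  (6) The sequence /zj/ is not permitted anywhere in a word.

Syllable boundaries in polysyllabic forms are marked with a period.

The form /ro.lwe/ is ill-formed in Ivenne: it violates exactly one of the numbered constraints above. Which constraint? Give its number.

1

/ro.lwe/: word begins with /r/.
This is a violation of constraint 1: "A word may not begin with /r/."
The remaining constraints (2, 3, 4, 5, 6) are satisfied.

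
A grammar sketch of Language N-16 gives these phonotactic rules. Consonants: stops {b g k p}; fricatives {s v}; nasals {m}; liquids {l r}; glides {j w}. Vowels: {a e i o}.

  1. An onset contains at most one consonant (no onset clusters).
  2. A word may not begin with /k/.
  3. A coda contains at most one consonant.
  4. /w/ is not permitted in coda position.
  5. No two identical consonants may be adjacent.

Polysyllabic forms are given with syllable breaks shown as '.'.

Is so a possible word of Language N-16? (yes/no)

so — σ1 onset /s/, coda /∅/ ok → licit

yes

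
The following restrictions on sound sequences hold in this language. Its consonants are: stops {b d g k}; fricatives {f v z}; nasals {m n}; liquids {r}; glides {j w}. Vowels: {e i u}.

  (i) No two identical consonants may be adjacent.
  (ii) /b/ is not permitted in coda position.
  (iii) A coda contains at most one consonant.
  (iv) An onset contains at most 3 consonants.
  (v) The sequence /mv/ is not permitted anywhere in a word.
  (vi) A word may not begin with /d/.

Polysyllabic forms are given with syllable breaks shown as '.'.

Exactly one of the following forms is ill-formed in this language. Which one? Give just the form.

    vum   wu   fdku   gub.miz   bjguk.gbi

gub.miz

vum — σ1 onset /v/, coda /m/ ok → well-formed
wu — σ1 onset /w/, coda /∅/ ok → well-formed
fdku — σ1 onset /fdk/ (3C), coda /∅/ ok → well-formed
gub.miz — violates constraint (ii): syllable 1 coda contains /b/ → ill-formed
bjguk.gbi — σ1 onset /bjg/ (3C), coda /k/ ok; σ2 onset /gb/ (2C), coda /∅/ ok → well-formed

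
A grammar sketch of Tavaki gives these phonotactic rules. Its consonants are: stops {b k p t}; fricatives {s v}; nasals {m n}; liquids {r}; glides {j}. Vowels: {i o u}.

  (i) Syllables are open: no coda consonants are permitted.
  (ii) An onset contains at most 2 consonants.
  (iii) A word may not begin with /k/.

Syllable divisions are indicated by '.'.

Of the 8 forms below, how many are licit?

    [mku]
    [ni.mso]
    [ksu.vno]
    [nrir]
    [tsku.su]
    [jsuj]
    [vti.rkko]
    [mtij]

2

[mku] — σ1 onset /mk/ (2C), coda /∅/ ok → licit
[ni.mso] — σ1 onset /n/, coda /∅/ ok; σ2 onset /ms/ (2C), coda /∅/ ok → licit
[ksu.vno] — violates constraint (iii): word begins with /k/ → illicit
[nrir] — violates constraint (i): syllable 1 coda /r/ has 1 consonant (> 0) → illicit
[tsku.su] — violates constraint (ii): syllable 1 onset /tsk/ has 3 consonants (> 2) → illicit
[jsuj] — violates constraint (i): syllable 1 coda /j/ has 1 consonant (> 0) → illicit
[vti.rkko] — violates constraint (ii): syllable 2 onset /rkk/ has 3 consonants (> 2) → illicit
[mtij] — violates constraint (i): syllable 1 coda /j/ has 1 consonant (> 0) → illicit
Licit: [mku], [ni.mso] → 2.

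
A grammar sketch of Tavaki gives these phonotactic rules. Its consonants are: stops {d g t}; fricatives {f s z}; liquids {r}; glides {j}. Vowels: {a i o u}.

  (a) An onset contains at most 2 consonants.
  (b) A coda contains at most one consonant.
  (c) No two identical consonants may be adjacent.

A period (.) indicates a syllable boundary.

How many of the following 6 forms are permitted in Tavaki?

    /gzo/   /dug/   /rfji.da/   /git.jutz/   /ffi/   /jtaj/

3

/gzo/ — σ1 onset /gz/ (2C), coda /∅/ ok → permitted
/dug/ — σ1 onset /d/, coda /g/ ok → permitted
/rfji.da/ — violates constraint (a): syllable 1 onset /rfj/ has 3 consonants (> 2) → not permitted
/git.jutz/ — violates constraint (b): syllable 2 coda /tz/ has 2 consonants (> 1) → not permitted
/ffi/ — violates constraint (c): adjacent identical consonants /ff/ → not permitted
/jtaj/ — σ1 onset /jt/ (2C), coda /j/ ok → permitted
Permitted: /gzo/, /dug/, /jtaj/ → 3.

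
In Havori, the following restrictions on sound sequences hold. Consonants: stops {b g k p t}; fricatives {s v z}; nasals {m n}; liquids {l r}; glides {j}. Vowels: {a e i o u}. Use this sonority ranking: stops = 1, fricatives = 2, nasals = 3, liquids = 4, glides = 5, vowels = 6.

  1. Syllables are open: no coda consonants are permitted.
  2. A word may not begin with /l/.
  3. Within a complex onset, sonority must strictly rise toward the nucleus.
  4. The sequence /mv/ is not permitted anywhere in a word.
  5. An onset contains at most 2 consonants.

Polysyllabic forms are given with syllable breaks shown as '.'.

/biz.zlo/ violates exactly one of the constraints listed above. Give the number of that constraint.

/biz.zlo/: syllable 1 coda /z/ has 1 consonant (> 0).
This is a violation of constraint 1: "Syllables are open: no coda consonants are permitted."
The remaining constraints (2, 3, 4, 5) are satisfied.

1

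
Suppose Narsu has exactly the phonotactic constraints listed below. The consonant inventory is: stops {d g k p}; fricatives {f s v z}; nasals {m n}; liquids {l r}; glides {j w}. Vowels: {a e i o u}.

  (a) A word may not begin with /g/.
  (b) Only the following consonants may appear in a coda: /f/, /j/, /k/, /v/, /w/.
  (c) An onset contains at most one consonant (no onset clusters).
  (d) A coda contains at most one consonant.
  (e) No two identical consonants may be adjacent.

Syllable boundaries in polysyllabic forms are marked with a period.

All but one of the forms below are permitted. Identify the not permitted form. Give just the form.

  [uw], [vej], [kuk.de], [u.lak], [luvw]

[uw] — σ1 onset /∅/, coda /w/ ok → permitted
[vej] — σ1 onset /v/, coda /j/ ok → permitted
[kuk.de] — σ1 onset /k/, coda /k/ ok; σ2 onset /d/, coda /∅/ ok → permitted
[u.lak] — σ1 onset /∅/, coda /∅/ ok; σ2 onset /l/, coda /k/ ok → permitted
[luvw] — violates constraint (d): syllable 1 coda /vw/ has 2 consonants (> 1) → not permitted

[luvw]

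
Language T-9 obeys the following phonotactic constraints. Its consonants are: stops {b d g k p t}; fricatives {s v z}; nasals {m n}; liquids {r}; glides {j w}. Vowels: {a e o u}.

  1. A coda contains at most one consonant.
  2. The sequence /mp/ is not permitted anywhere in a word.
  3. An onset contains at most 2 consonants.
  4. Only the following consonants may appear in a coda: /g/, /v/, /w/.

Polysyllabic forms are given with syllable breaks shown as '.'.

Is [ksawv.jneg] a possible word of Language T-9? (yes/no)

no

[ksawv.jneg] — violates constraint 1: syllable 1 coda /wv/ has 2 consonants (> 1) → phonotactically illegal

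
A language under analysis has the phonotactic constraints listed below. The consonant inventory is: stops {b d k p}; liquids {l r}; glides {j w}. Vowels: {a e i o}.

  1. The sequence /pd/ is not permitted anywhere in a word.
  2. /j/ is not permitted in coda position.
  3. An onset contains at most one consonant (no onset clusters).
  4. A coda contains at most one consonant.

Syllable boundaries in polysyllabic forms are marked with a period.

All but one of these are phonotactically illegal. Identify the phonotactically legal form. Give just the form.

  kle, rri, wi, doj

wi

kle — violates constraint 3: syllable 1 onset /kl/ has 2 consonants (> 1) → phonotactically illegal
rri — violates constraint 3: syllable 1 onset /rr/ has 2 consonants (> 1) → phonotactically illegal
wi — σ1 onset /w/, coda /∅/ ok → phonotactically legal
doj — violates constraint 2: syllable 1 coda contains /j/ → phonotactically illegal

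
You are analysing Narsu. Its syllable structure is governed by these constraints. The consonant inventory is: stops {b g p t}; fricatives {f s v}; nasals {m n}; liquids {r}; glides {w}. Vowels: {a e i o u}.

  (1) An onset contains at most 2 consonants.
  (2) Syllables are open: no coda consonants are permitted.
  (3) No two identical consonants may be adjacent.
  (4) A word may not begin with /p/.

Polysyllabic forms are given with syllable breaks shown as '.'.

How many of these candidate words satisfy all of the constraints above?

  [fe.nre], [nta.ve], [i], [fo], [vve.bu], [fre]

5

[fe.nre] — σ1 onset /f/, coda /∅/ ok; σ2 onset /nr/ (2C), coda /∅/ ok → well-formed
[nta.ve] — σ1 onset /nt/ (2C), coda /∅/ ok; σ2 onset /v/, coda /∅/ ok → well-formed
[i] — σ1 onset /∅/, coda /∅/ ok → well-formed
[fo] — σ1 onset /f/, coda /∅/ ok → well-formed
[vve.bu] — violates constraint 3: adjacent identical consonants /vv/ → ill-formed
[fre] — σ1 onset /fr/ (2C), coda /∅/ ok → well-formed
Well-formed: [fe.nre], [nta.ve], [i], [fo], [fre] → 5.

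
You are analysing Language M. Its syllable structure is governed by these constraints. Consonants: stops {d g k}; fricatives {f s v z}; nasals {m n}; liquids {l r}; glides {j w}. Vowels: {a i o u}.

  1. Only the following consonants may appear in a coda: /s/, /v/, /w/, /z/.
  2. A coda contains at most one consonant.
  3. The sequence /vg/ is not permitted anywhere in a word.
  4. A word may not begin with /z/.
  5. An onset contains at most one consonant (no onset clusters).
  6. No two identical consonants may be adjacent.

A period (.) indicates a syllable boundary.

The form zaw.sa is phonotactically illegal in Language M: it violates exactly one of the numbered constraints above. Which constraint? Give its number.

4

zaw.sa: word begins with /z/.
This is a violation of constraint 4: "A word may not begin with /z/."
The remaining constraints (1, 2, 3, 5, 6) are satisfied.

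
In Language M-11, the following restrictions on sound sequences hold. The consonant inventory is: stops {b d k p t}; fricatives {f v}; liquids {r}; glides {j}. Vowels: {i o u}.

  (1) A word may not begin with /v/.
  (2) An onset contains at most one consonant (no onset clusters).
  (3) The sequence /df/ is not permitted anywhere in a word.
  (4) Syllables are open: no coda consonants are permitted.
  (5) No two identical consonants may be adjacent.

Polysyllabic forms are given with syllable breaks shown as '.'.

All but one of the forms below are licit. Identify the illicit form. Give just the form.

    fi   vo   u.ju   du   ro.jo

fi — σ1 onset /f/, coda /∅/ ok → licit
vo — violates constraint 1: word begins with /v/ → illicit
u.ju — σ1 onset /∅/, coda /∅/ ok; σ2 onset /j/, coda /∅/ ok → licit
du — σ1 onset /d/, coda /∅/ ok → licit
ro.jo — σ1 onset /r/, coda /∅/ ok; σ2 onset /j/, coda /∅/ ok → licit

vo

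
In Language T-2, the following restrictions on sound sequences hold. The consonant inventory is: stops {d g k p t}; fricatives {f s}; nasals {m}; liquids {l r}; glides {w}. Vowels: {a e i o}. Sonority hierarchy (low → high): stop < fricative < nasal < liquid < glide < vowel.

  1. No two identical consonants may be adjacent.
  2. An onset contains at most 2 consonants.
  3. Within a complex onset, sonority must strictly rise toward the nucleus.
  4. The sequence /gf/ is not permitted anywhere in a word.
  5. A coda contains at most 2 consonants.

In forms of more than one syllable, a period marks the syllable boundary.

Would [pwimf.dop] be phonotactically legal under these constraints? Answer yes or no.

yes

[pwimf.dop] — σ1 onset /pw/ (1→5 rises), coda /mf/ (2C) ok; σ2 onset /d/, coda /p/ ok → phonotactically legal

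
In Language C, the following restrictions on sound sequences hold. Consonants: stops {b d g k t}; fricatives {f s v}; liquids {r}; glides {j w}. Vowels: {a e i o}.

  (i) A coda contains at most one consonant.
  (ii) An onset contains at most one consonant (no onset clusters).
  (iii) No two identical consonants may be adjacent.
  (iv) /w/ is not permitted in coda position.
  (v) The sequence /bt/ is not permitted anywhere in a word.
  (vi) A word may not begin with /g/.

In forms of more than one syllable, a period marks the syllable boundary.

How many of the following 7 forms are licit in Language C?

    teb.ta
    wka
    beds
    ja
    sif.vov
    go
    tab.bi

2

teb.ta — violates constraint (v): contains banned sequence /bt/ → illicit
wka — violates constraint (ii): syllable 1 onset /wk/ has 2 consonants (> 1) → illicit
beds — violates constraint (i): syllable 1 coda /ds/ has 2 consonants (> 1) → illicit
ja — σ1 onset /j/, coda /∅/ ok → licit
sif.vov — σ1 onset /s/, coda /f/ ok; σ2 onset /v/, coda /v/ ok → licit
go — violates constraint (vi): word begins with /g/ → illicit
tab.bi — violates constraint (iii): adjacent identical consonants /bb/ → illicit
Licit: ja, sif.vov → 2.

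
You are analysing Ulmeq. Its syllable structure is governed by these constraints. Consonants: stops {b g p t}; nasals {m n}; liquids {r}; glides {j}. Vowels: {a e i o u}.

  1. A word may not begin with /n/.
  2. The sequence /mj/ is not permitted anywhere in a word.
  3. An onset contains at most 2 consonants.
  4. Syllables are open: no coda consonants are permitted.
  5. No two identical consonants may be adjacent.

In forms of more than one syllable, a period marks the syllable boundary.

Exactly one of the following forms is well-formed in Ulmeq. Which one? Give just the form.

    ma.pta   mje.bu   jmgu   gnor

ma.pta — σ1 onset /m/, coda /∅/ ok; σ2 onset /pt/ (2C), coda /∅/ ok → well-formed
mje.bu — violates constraint 2: contains banned sequence /mj/ → ill-formed
jmgu — violates constraint 3: syllable 1 onset /jmg/ has 3 consonants (> 2) → ill-formed
gnor — violates constraint 4: syllable 1 coda /r/ has 1 consonant (> 0) → ill-formed

ma.pta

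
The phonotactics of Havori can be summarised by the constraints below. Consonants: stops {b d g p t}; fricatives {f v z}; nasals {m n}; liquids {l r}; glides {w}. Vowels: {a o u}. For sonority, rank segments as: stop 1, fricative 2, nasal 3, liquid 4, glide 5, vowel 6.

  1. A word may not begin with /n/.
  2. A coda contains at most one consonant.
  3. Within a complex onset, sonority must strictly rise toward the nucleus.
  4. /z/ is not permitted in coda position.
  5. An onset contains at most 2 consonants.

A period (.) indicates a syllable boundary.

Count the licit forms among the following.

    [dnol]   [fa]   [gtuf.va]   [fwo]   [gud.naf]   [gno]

[dnol] — σ1 onset /dn/ (1→3 rises), coda /l/ ok → licit
[fa] — σ1 onset /f/, coda /∅/ ok → licit
[gtuf.va] — violates constraint 3: syllable 1 onset /gt/: /g/ (stop, 1) → /t/ (stop, 1) does not rise → illicit
[fwo] — σ1 onset /fw/ (2→5 rises), coda /∅/ ok → licit
[gud.naf] — σ1 onset /g/, coda /d/ ok; σ2 onset /n/, coda /f/ ok → licit
[gno] — σ1 onset /gn/ (1→3 rises), coda /∅/ ok → licit
Licit: [dnol], [fa], [fwo], [gud.naf], [gno] → 5.

5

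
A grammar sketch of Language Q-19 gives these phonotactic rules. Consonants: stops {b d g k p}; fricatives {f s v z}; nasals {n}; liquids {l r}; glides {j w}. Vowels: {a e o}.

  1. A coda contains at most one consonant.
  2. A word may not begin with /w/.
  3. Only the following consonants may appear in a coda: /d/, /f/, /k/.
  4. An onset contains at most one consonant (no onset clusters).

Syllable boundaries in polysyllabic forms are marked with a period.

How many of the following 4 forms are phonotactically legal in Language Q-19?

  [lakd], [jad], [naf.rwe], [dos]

[lakd] — violates constraint 1: syllable 1 coda /kd/ has 2 consonants (> 1) → phonotactically illegal
[jad] — σ1 onset /j/, coda /d/ ok → phonotactically legal
[naf.rwe] — violates constraint 4: syllable 2 onset /rw/ has 2 consonants (> 1) → phonotactically illegal
[dos] — violates constraint 3: syllable 1 coda contains /s/, which is not a licensed coda consonant → phonotactically illegal
Phonotactically legal: [jad] → 1.

1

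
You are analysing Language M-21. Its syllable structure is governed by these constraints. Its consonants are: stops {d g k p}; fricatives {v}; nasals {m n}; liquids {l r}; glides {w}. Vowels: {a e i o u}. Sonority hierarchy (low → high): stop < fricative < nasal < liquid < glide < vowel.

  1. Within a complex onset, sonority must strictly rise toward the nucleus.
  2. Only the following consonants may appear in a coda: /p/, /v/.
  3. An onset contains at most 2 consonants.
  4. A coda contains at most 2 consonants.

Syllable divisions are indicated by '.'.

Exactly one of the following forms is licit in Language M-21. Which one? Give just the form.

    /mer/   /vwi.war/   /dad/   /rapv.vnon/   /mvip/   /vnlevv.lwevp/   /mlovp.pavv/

/mer/ — violates constraint 2: syllable 1 coda contains /r/, which is not a licensed coda consonant → illicit
/vwi.war/ — violates constraint 2: syllable 2 coda contains /r/, which is not a licensed coda consonant → illicit
/dad/ — violates constraint 2: syllable 1 coda contains /d/, which is not a licensed coda consonant → illicit
/rapv.vnon/ — violates constraint 2: syllable 2 coda contains /n/, which is not a licensed coda consonant → illicit
/mvip/ — violates constraint 1: syllable 1 onset /mv/: /m/ (nasal, 3) → /v/ (fricative, 2) does not rise → illicit
/vnlevv.lwevp/ — violates constraint 3: syllable 1 onset /vnl/ has 3 consonants (> 2) → illicit
/mlovp.pavv/ — σ1 onset /ml/ (3→4 rises), coda /vp/ (2C) ok; σ2 onset /p/, coda /vv/ (2C) ok → licit

/mlovp.pavv/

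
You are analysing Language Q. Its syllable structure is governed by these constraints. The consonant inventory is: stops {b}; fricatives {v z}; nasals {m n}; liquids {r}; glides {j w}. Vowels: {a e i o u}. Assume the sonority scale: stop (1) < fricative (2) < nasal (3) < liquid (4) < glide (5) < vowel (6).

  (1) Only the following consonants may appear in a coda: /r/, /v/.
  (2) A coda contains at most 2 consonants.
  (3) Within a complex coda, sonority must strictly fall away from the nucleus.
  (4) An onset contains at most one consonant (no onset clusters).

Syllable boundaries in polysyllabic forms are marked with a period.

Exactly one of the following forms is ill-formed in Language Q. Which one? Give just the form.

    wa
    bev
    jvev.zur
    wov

jvev.zur

wa — σ1 onset /w/, coda /∅/ ok → well-formed
bev — σ1 onset /b/, coda /v/ ok → well-formed
jvev.zur — violates constraint 4: syllable 1 onset /jv/ has 2 consonants (> 1) → ill-formed
wov — σ1 onset /w/, coda /v/ ok → well-formed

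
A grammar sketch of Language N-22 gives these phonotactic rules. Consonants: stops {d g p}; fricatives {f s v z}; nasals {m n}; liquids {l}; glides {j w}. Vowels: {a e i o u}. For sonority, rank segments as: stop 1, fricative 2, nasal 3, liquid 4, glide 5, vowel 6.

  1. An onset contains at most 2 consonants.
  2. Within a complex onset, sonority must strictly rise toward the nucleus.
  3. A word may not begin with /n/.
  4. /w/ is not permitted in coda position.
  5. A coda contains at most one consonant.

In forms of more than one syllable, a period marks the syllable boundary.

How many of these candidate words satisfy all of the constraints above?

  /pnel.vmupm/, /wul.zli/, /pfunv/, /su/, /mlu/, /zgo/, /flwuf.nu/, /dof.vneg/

4

/pnel.vmupm/ — violates constraint 5: syllable 2 coda /pm/ has 2 consonants (> 1) → ill-formed
/wul.zli/ — σ1 onset /w/, coda /l/ ok; σ2 onset /zl/ (2→4 rises), coda /∅/ ok → well-formed
/pfunv/ — violates constraint 5: syllable 1 coda /nv/ has 2 consonants (> 1) → ill-formed
/su/ — σ1 onset /s/, coda /∅/ ok → well-formed
/mlu/ — σ1 onset /ml/ (3→4 rises), coda /∅/ ok → well-formed
/zgo/ — violates constraint 2: syllable 1 onset /zg/: /z/ (fricative, 2) → /g/ (stop, 1) does not rise → ill-formed
/flwuf.nu/ — violates constraint 1: syllable 1 onset /flw/ has 3 consonants (> 2) → ill-formed
/dof.vneg/ — σ1 onset /d/, coda /f/ ok; σ2 onset /vn/ (2→3 rises), coda /g/ ok → well-formed
Well-formed: /wul.zli/, /su/, /mlu/, /dof.vneg/ → 4.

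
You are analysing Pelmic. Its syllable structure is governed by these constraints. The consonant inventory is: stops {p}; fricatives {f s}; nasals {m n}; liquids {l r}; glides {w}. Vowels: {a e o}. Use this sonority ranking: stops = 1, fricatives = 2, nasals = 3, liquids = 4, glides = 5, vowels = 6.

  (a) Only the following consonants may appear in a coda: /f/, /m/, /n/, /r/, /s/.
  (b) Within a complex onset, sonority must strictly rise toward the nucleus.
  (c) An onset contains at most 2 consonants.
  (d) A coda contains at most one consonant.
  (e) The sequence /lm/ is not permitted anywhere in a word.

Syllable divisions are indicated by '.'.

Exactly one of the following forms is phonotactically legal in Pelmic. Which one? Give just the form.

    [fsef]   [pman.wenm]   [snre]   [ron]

[ron]

[fsef] — violates constraint (b): syllable 1 onset /fs/: /f/ (fricative, 2) → /s/ (fricative, 2) does not rise → phonotactically illegal
[pman.wenm] — violates constraint (d): syllable 2 coda /nm/ has 2 consonants (> 1) → phonotactically illegal
[snre] — violates constraint (c): syllable 1 onset /snr/ has 3 consonants (> 2) → phonotactically illegal
[ron] — σ1 onset /r/, coda /n/ ok → phonotactically legal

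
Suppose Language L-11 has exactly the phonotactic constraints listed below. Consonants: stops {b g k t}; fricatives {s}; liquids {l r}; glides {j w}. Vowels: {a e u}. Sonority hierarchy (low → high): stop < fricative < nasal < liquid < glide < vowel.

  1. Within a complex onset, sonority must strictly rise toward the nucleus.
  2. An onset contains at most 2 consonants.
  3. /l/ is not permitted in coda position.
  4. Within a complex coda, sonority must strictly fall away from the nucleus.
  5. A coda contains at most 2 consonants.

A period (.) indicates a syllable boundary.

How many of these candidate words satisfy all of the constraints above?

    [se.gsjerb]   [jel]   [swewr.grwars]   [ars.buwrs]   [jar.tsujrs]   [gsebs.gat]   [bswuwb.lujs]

0

[se.gsjerb] — violates constraint 2: syllable 2 onset /gsj/ has 3 consonants (> 2) → illicit
[jel] — violates constraint 3: syllable 1 coda contains /l/ → illicit
[swewr.grwars] — violates constraint 2: syllable 2 onset /grw/ has 3 consonants (> 2) → illicit
[ars.buwrs] — violates constraint 5: syllable 2 coda /wrs/ has 3 consonants (> 2) → illicit
[jar.tsujrs] — violates constraint 5: syllable 2 coda /jrs/ has 3 consonants (> 2) → illicit
[gsebs.gat] — violates constraint 4: syllable 1 coda /bs/: /b/ (stop, 1) → /s/ (fricative, 2) does not fall → illicit
[bswuwb.lujs] — violates constraint 2: syllable 1 onset /bsw/ has 3 consonants (> 2) → illicit
No form is licit → 0.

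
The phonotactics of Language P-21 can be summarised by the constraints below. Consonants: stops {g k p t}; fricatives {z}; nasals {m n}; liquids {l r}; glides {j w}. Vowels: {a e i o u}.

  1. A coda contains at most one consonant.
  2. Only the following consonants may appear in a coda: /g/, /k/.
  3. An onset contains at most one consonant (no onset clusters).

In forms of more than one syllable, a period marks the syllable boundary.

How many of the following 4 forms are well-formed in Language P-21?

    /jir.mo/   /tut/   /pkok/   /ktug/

/jir.mo/ — violates constraint 2: syllable 1 coda contains /r/, which is not a licensed coda consonant → ill-formed
/tut/ — violates constraint 2: syllable 1 coda contains /t/, which is not a licensed coda consonant → ill-formed
/pkok/ — violates constraint 3: syllable 1 onset /pk/ has 2 consonants (> 1) → ill-formed
/ktug/ — violates constraint 3: syllable 1 onset /kt/ has 2 consonants (> 1) → ill-formed
No form is well-formed → 0.

0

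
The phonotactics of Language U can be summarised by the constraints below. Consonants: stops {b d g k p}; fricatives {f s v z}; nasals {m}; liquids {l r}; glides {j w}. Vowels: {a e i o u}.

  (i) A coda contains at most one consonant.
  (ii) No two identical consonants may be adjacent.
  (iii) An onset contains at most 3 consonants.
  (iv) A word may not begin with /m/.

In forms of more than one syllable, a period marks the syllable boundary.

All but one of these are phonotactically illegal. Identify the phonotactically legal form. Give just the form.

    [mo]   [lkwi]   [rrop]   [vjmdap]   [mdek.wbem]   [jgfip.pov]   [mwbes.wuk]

[mo] — violates constraint (iv): word begins with /m/ → phonotactically illegal
[lkwi] — σ1 onset /lkw/ (3C), coda /∅/ ok → phonotactically legal
[rrop] — violates constraint (ii): adjacent identical consonants /rr/ → phonotactically illegal
[vjmdap] — violates constraint (iii): syllable 1 onset /vjmd/ has 4 consonants (> 3) → phonotactically illegal
[mdek.wbem] — violates constraint (iv): word begins with /m/ → phonotactically illegal
[jgfip.pov] — violates constraint (ii): adjacent identical consonants /pp/ → phonotactically illegal
[mwbes.wuk] — violates constraint (iv): word begins with /m/ → phonotactically illegal

[lkwi]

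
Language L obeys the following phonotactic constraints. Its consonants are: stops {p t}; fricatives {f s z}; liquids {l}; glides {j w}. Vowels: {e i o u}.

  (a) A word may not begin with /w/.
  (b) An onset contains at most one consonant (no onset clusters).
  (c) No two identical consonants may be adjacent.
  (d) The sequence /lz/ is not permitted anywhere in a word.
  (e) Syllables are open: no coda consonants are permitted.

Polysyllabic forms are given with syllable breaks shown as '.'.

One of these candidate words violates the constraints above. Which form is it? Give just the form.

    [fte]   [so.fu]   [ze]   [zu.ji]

[fte] — violates constraint (b): syllable 1 onset /ft/ has 2 consonants (> 1) → phonotactically illegal
[so.fu] — σ1 onset /s/, coda /∅/ ok; σ2 onset /f/, coda /∅/ ok → phonotactically legal
[ze] — σ1 onset /z/, coda /∅/ ok → phonotactically legal
[zu.ji] — σ1 onset /z/, coda /∅/ ok; σ2 onset /j/, coda /∅/ ok → phonotactically legal

[fte]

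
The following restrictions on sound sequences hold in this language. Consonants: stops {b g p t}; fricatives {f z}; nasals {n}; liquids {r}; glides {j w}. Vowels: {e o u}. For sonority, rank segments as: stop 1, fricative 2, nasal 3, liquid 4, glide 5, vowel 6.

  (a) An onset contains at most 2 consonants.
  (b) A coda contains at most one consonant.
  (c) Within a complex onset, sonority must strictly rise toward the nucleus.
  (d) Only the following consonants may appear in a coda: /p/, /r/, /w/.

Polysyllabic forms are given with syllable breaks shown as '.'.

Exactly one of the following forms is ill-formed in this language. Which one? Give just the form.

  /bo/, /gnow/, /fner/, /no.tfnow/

/no.tfnow/

/bo/ — σ1 onset /b/, coda /∅/ ok → well-formed
/gnow/ — σ1 onset /gn/ (1→3 rises), coda /w/ ok → well-formed
/fner/ — σ1 onset /fn/ (2→3 rises), coda /r/ ok → well-formed
/no.tfnow/ — violates constraint (a): syllable 2 onset /tfn/ has 3 consonants (> 2) → ill-formed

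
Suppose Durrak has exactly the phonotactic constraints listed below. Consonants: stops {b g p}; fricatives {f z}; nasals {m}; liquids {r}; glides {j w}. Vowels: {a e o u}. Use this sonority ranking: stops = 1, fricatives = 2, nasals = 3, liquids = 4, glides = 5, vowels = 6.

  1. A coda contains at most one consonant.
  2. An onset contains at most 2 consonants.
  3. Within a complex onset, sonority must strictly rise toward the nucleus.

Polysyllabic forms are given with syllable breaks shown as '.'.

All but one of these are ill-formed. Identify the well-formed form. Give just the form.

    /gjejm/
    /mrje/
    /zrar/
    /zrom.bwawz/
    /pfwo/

/gjejm/ — violates constraint 1: syllable 1 coda /jm/ has 2 consonants (> 1) → ill-formed
/mrje/ — violates constraint 2: syllable 1 onset /mrj/ has 3 consonants (> 2) → ill-formed
/zrar/ — σ1 onset /zr/ (2→4 rises), coda /r/ ok → well-formed
/zrom.bwawz/ — violates constraint 1: syllable 2 coda /wz/ has 2 consonants (> 1) → ill-formed
/pfwo/ — violates constraint 2: syllable 1 onset /pfw/ has 3 consonants (> 2) → ill-formed

/zrar/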